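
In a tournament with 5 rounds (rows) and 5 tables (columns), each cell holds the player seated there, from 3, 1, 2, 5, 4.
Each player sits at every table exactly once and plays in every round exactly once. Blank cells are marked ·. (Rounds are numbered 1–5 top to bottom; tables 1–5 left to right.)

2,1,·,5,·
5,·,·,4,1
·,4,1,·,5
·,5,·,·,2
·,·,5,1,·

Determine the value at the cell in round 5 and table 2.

2

Round 3, table 1: round 3 has {1, 5, 4} and table 1 has {2, 5}, leaving only 3.
Round 3, table 4: round 3 has {3, 1, 5, 4} and table 4 has {1, 5, 4}, leaving only 2.
Round 4, table 4: round 4 has {2, 5} and table 4 has {1, 2, 5, 4}, leaving only 3.
Round 4, table 3: round 4 has {3, 2, 5} and table 3 has {1, 5}, leaving only 4.
Round 1, table 3: round 1 has {1, 2, 5} and table 3 has {1, 5, 4}, leaving only 3.
Round 1, table 5: round 1 has {3, 1, 2, 5} and table 5 has {1, 2, 5}, leaving only 4.
Round 2, table 3: round 2 has {1, 5, 4} and table 3 has {3, 1, 5, 4}, leaving only 2.
Round 2, table 2: round 2 has {1, 2, 5, 4} and table 2 has {1, 5, 4}, leaving only 3.
Round 5 already has {1, 5} and table 2 already has {3, 1, 5, 4}, so round 5, table 2 must be 2.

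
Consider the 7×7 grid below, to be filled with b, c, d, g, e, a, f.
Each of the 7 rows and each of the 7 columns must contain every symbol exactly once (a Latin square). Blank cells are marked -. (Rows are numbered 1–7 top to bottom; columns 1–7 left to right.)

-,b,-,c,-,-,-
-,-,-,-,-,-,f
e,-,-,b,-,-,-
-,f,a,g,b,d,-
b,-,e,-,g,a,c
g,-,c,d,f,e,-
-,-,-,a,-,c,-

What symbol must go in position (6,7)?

b

Row 2, column 4: row 2 has {f} and column 4 has {b, c, d, g, a}, leaving only e.
Row 4, column 1: row 4 has {b, d, g, a, f} and column 1 has {b, g, e}, leaving only c.
Row 4, column 7: row 4 has {b, c, d, g, a, f} and column 7 has {c, f}, leaving only e.
Row 5, column 2: row 5 has {b, c, g, e, a} and column 2 has {b, f}, leaving only d.
Row 5, column 4: row 5 has {b, c, d, g, e, a} and column 4 has {b, c, d, g, e, a}, leaving only f.
Row 6, column 2: row 6 has {c, d, g, e, f} and column 2 has {b, d, f}, leaving only a.
Row 6 already has {c, d, g, e, a, f} and column 7 already has {c, e, f}, so row 6, column 7 must be b.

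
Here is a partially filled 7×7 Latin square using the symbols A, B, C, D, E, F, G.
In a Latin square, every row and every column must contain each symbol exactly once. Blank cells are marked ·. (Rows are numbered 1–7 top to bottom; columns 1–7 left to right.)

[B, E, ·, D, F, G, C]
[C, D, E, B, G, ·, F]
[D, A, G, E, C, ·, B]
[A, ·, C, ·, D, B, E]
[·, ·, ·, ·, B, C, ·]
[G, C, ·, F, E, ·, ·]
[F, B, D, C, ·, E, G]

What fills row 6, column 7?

Row 1, column 3: row 1 has {B, C, D, E, F, G} and column 3 has {C, D, E, G}, leaving only A.
Row 2, column 6: row 2 has {B, C, D, E, F, G} and column 6 has {B, C, E, G}, leaving only A.
Row 3, column 6: row 3 has {A, B, C, D, E, G} and column 6 has {A, B, C, E, G}, leaving only F.
Row 4, column 4: row 4 has {A, B, C, D, E} and column 4 has {B, C, D, E, F}, leaving only G.
Row 4, column 2: row 4 has {A, B, C, D, E, G} and column 2 has {A, B, C, D, E}, leaving only F.
Row 5, column 1: row 5 has {B, C} and column 1 has {A, B, C, D, F, G}, leaving only E.
Row 5, column 2: row 5 has {B, C, E} and column 2 has {A, B, C, D, E, F}, leaving only G.
Row 5, column 3: row 5 has {B, C, E, G} and column 3 has {A, C, D, E, G}, leaving only F.
Row 5, column 4: row 5 has {B, C, E, F, G} and column 4 has {B, C, D, E, F, G}, leaving only A.
Row 5, column 7: row 5 has {A, B, C, E, F, G} and column 7 has {B, C, E, F, G}, leaving only D.
Row 6 already has {C, E, F, G} and column 7 already has {B, C, D, E, F, G}, so row 6, column 7 must be A.

A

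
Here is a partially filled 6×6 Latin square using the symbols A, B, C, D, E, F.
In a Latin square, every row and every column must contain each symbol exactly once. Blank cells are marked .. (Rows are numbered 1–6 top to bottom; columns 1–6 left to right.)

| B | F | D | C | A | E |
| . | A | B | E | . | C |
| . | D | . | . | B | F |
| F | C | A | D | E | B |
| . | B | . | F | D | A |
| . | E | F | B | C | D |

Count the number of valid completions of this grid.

Row 2, column 1: eliminating its row and column leaves {D}.
Row 2, column 5: eliminating its row and column leaves {F}.
Row 3, column 1: eliminating its row and column leaves {A, C, E}.
Row 3, column 3: eliminating its row and column leaves {C, E}.
Row 3, column 4: eliminating its row and column leaves {A}.
Row 5, column 1: eliminating its row and column leaves {C, E}.
Row 5, column 3: eliminating its row and column leaves {C, E}.
Row 6, column 1: eliminating its row and column leaves {A}.
Enumerating the assignments across these blanks that avoid any row or column repeat gives 2 completions.

2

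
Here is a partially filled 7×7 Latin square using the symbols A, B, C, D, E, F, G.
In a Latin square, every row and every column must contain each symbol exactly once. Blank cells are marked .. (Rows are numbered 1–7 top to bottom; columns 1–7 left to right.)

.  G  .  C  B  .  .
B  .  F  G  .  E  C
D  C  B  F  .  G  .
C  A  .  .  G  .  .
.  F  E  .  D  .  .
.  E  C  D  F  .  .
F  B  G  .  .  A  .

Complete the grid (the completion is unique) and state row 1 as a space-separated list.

E G A C B D F

Row 2, column 2: row 2 has {B, C, E, F, G} and column 2 has {A, B, C, E, F, G}, leaving only D.
Row 2, column 5: row 2 has {B, C, D, E, F, G} and column 5 has {B, D, F, G}, leaving only A.
Row 3, column 5: row 3 has {B, C, D, F, G} and column 5 has {A, B, D, F, G}, leaving only E.
Row 3, column 7: row 3 has {B, C, D, E, F, G} and column 7 has {C}, leaving only A.
Row 4, column 3: row 4 has {A, C, G} and column 3 has {B, C, E, F, G}, leaving only D.
Row 1, column 3: row 1 has {B, C, G} and column 3 has {B, C, D, E, F, G}, leaving only A.
Row 1, column 1: row 1 has {A, B, C, G} and column 1 has {B, C, D, F}, leaving only E.
Row 6, column 6: row 6 has {C, D, E, F} and column 6 has {A, E, G}, leaving only B.
Row 4, column 6: row 4 has {A, C, D, G} and column 6 has {A, B, E, G}, leaving only F.
Row 1, column 6: row 1 has {A, B, C, E, G} and column 6 has {A, B, E, F, G}, leaving only D.
Row 1, column 7: row 1 has {A, B, C, D, E, G} and column 7 has {A, C}, leaving only F.
So row 1 reads: E G A C B D F.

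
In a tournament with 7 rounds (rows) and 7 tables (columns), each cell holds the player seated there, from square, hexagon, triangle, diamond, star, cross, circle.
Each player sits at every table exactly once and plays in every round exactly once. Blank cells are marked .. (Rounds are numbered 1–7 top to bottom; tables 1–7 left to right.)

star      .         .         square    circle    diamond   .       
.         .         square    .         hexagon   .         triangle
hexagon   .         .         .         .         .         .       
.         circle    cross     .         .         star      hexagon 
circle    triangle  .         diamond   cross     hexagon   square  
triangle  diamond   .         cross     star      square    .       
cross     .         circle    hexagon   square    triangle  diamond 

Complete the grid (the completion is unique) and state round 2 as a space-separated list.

Round 2, table 1: round 2 has {square, hexagon, triangle} and table 1 has {hexagon, triangle, star, cross, circle}, leaving only diamond.
Round 1, table 7: round 1 has {square, diamond, star, circle} and table 7 has {square, hexagon, triangle, diamond}, leaving only cross.
Round 1, table 2: round 1 has {square, diamond, star, cross, circle} and table 2 has {triangle, diamond, circle}, leaving only hexagon.
Round 1, table 3: round 1 has {square, hexagon, diamond, star, cross, circle} and table 3 has {square, cross, circle}, leaving only triangle.
Round 4, table 1: round 4 has {hexagon, star, cross, circle} and table 1 has {hexagon, triangle, diamond, star, cross, circle}, leaving only square.
Round 4, table 4: round 4 has {square, hexagon, star, cross, circle} and table 4 has {square, hexagon, diamond, cross}, leaving only triangle.
Round 4, table 5: round 4 has {square, hexagon, triangle, star, cross, circle} and table 5 has {square, hexagon, star, cross, circle}, leaving only diamond.
Round 3, table 5: round 3 has {hexagon} and table 5 has {square, hexagon, diamond, star, cross, circle}, leaving only triangle.
Round 5, table 3: round 5 has {square, hexagon, triangle, diamond, cross, circle} and table 3 has {square, triangle, cross, circle}, leaving only star.
Round 3, table 3: round 3 has {hexagon, triangle} and table 3 has {square, triangle, star, cross, circle}, leaving only diamond.
Round 6, table 3: round 6 has {square, triangle, diamond, star, cross} and table 3 has {square, triangle, diamond, star, cross, circle}, leaving only hexagon.
Round 6, table 7: round 6 has {square, hexagon, triangle, diamond, star, cross} and table 7 has {square, hexagon, triangle, diamond, cross}, leaving only circle.
Round 3, table 7: round 3 has {hexagon, triangle, diamond} and table 7 has {square, hexagon, triangle, diamond, cross, circle}, leaving only star.
Round 3, table 4: round 3 has {hexagon, triangle, diamond, star} and table 4 has {square, hexagon, triangle, diamond, cross}, leaving only circle.
Round 2, table 4: round 2 has {square, hexagon, triangle, diamond} and table 4 has {square, hexagon, triangle, diamond, cross, circle}, leaving only star.
Round 2, table 2: round 2 has {square, hexagon, triangle, diamond, star} and table 2 has {hexagon, triangle, diamond, circle}, leaving only cross.
Round 2, table 6: round 2 has {square, hexagon, triangle, diamond, star, cross} and table 6 has {square, hexagon, triangle, diamond, star}, leaving only circle.
So round 2 reads: diamond cross square star hexagon circle triangle.

diamond cross square star hexagon circle triangle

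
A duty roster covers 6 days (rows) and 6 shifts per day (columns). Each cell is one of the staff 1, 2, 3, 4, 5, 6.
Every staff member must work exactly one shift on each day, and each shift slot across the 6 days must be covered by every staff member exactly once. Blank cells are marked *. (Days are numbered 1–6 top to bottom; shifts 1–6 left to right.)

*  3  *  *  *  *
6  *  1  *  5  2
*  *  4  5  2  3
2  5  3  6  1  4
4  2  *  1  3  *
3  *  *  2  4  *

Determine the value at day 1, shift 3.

Day 1, shift 4: day 1 has {3} and shift 4 has {1, 2, 5, 6}, leaving only 4.
Day 1, shift 5: day 1 has {3, 4} and shift 5 has {1, 2, 3, 4, 5}, leaving only 6.
Day 2, shift 2: day 2 has {1, 2, 5, 6} and shift 2 has {2, 3, 5}, leaving only 4.
Day 2, shift 4: day 2 has {1, 2, 4, 5, 6} and shift 4 has {1, 2, 4, 5, 6}, leaving only 3.
Day 3, shift 1: day 3 has {2, 3, 4, 5} and shift 1 has {2, 3, 4, 6}, leaving only 1.
Day 1, shift 1: day 1 has {3, 4, 6} and shift 1 has {1, 2, 3, 4, 6}, leaving only 5.
Day 1 already has {3, 4, 5, 6} and shift 3 already has {1, 3, 4}, so day 1, shift 3 must be 2.

2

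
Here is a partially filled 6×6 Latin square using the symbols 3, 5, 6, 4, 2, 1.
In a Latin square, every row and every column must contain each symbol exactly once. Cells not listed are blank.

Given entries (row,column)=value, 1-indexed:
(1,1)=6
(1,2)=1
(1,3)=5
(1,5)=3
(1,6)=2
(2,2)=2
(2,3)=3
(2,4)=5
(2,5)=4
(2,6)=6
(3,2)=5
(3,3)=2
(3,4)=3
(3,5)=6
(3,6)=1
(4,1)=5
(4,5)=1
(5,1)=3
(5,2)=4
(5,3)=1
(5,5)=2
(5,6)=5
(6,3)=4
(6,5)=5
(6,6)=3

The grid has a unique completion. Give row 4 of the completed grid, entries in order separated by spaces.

Row 4, column 3: row 4 has {5, 1} and column 3 has {3, 5, 4, 2, 1}, leaving only 6.
Row 4, column 2: row 4 has {5, 6, 1} and column 2 has {5, 4, 2, 1}, leaving only 3.
Row 4, column 6: row 4 has {3, 5, 6, 1} and column 6 has {3, 5, 6, 2, 1}, leaving only 4.
Row 4, column 4: row 4 has {3, 5, 6, 4, 1} and column 4 has {3, 5}, leaving only 2.
So row 4 reads: 5 3 6 2 1 4.

5 3 6 2 1 4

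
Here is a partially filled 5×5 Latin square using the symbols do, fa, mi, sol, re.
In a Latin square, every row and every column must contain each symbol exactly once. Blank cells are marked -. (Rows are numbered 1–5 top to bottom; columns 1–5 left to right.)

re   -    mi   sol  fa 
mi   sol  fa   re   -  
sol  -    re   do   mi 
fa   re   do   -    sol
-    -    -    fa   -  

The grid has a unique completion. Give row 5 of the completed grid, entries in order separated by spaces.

Row 5, column 1: row 5 has {fa} and column 1 has {fa, mi, sol, re}, leaving only do.
Row 5, column 2: row 5 has {do, fa} and column 2 has {sol, re}, leaving only mi.
Row 5, column 3: row 5 has {do, fa, mi} and column 3 has {do, fa, mi, re}, leaving only sol.
Row 5, column 5: row 5 has {do, fa, mi, sol} and column 5 has {fa, mi, sol}, leaving only re.
So row 5 reads: do mi sol fa re.

do mi sol fa re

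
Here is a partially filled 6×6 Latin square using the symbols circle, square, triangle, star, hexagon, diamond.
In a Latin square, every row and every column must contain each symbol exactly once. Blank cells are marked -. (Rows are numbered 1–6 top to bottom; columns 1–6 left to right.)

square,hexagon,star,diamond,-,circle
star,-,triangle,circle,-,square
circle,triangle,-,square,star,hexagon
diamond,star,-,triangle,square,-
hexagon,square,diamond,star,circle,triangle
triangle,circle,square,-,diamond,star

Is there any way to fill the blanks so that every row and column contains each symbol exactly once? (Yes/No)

No

Row 3, column 3: row 3 together with column 3 already contain {circle, square, triangle, star, hexagon, diamond} — every symbol — so nothing can go there. The grid has no valid completion.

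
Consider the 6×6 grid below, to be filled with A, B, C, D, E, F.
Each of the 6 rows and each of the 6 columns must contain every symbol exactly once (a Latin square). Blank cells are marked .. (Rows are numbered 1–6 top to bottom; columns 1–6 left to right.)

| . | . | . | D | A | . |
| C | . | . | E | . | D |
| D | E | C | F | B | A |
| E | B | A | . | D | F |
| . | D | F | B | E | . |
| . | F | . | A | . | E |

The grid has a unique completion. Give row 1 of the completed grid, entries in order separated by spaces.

Row 1, column 2: row 1 has {A, D} and column 2 has {B, D, E, F}, leaving only C.
Row 1, column 6: row 1 has {A, C, D} and column 6 has {A, D, E, F}, leaving only B.
Row 1, column 1: row 1 has {A, B, C, D} and column 1 has {C, D, E}, leaving only F.
Row 1, column 3: row 1 has {A, B, C, D, F} and column 3 has {A, C, F}, leaving only E.
So row 1 reads: F C E D A B.

F C E D A B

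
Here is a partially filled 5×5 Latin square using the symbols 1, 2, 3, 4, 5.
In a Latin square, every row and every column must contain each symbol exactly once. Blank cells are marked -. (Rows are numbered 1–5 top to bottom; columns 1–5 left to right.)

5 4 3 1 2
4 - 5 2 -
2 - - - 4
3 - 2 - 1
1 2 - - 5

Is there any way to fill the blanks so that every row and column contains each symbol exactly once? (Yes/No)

No row or column among the givens repeats a symbol, and propagating forced cells runs into no contradiction.
One valid completion exists (for instance, 5 4 3 1 2 / 4 1 5 2 3 / 2 3 1 5 4 / 3 5 2 4 1 / 1 2 4 3 5).

Yes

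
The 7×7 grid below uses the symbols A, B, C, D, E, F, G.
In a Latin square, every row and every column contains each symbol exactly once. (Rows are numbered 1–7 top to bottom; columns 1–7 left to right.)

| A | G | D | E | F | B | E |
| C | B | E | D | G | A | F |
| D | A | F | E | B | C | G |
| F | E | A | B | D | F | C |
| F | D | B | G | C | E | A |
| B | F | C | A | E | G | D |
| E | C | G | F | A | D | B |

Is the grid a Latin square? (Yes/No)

No

Row 1 contains E twice (at columns 4 and 7); row 4 is also not a permutation.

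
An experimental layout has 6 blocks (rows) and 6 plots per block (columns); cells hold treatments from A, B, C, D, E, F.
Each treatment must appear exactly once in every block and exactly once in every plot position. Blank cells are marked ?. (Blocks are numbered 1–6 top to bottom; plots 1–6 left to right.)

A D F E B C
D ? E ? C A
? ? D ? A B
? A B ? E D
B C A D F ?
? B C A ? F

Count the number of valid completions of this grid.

2

Block 2, plot 2: eliminating its block and plot leaves {F}.
Block 2, plot 4: eliminating its block and plot leaves {B, F}.
Block 3, plot 1: eliminating its block and plot leaves {C, E, F}.
Block 3, plot 2: eliminating its block and plot leaves {E, F}.
Block 3, plot 4: eliminating its block and plot leaves {C, F}.
Block 4, plot 1: eliminating its block and plot leaves {C, F}.
Block 4, plot 4: eliminating its block and plot leaves {C, F}.
Block 5, plot 6: eliminating its block and plot leaves {E}.
Block 6, plot 1: eliminating its block and plot leaves {E}.
Block 6, plot 5: eliminating its block and plot leaves {D}.
Enumerating the assignments across these blanks that avoid any block or plot repeat gives 2 completions.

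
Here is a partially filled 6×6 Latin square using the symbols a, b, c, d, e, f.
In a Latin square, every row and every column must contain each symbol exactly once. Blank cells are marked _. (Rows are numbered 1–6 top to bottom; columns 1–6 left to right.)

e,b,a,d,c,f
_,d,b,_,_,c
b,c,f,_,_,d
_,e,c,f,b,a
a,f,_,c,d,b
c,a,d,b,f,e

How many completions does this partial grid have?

2

Row 2, column 1: eliminating its row and column leaves {f}.
Row 2, column 4: eliminating its row and column leaves {a, e}.
Row 2, column 5: eliminating its row and column leaves {a, e}.
Row 3, column 4: eliminating its row and column leaves {a, e}.
Row 3, column 5: eliminating its row and column leaves {a, e}.
Row 4, column 1: eliminating its row and column leaves {d}.
Row 5, column 3: eliminating its row and column leaves {e}.
Enumerating the assignments across these blanks that avoid any row or column repeat gives 2 completions.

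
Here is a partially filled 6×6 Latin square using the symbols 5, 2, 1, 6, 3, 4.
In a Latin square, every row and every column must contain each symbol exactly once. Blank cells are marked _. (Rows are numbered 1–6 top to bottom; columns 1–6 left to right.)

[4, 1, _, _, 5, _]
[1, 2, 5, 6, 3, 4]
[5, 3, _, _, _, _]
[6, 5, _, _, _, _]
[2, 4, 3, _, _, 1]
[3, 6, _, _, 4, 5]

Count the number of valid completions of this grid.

Row 1, column 3: eliminating its row and column leaves {2, 6}.
Row 1, column 4: eliminating its row and column leaves {2, 3}.
Row 1, column 6: eliminating its row and column leaves {2, 6, 3}.
Row 3, column 3: eliminating its row and column leaves {2, 1, 6, 4}.
Row 3, column 4: eliminating its row and column leaves {2, 1, 4}.
Row 3, column 5: eliminating its row and column leaves {2, 1, 6}.
Row 3, column 6: eliminating its row and column leaves {2, 6}.
Row 4, column 3: eliminating its row and column leaves {2, 1, 4}.
Row 4, column 4: eliminating its row and column leaves {2, 1, 3, 4}.
Row 4, column 5: eliminating its row and column leaves {2, 1}.
Row 4, column 6: eliminating its row and column leaves {2, 3}.
Row 5, column 4: eliminating its row and column leaves {5}.
Row 5, column 5: eliminating its row and column leaves {6}.
Row 6, column 3: eliminating its row and column leaves {2, 1}.
Row 6, column 4: eliminating its row and column leaves {2, 1}.
Enumerating the assignments across these blanks that avoid any row or column repeat gives 6 completions.

6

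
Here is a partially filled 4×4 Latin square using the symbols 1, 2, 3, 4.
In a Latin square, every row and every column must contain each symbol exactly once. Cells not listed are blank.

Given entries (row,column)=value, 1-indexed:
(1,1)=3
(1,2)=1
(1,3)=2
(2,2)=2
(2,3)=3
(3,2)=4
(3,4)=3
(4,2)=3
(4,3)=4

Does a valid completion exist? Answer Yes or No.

No row or column among the givens repeats a symbol, and propagating forced cells runs into no contradiction.
One valid completion exists (for instance, 3 1 2 4 / 4 2 3 1 / 2 4 1 3 / 1 3 4 2).

Yes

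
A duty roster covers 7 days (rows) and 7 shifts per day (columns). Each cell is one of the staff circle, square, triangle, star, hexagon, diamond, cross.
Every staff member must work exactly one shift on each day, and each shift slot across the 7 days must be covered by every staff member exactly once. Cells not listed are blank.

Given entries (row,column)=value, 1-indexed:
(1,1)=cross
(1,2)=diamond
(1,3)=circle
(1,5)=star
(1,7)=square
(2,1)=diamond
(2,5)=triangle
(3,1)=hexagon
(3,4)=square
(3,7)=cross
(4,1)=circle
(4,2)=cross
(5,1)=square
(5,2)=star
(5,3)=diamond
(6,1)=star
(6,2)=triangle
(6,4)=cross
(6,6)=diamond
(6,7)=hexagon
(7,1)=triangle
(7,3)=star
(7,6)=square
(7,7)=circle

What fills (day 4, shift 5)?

Day 2, shift 7: day 2 has {triangle, diamond} and shift 7 has {circle, square, hexagon, cross}, leaving only star.
Day 3, shift 2: day 3 has {square, hexagon, cross} and shift 2 has {triangle, star, diamond, cross}, leaving only circle.
Day 3, shift 3: day 3 has {circle, square, hexagon, cross} and shift 3 has {circle, star, diamond}, leaving only triangle.
Day 3, shift 5: day 3 has {circle, square, triangle, hexagon, cross} and shift 5 has {triangle, star}, leaving only diamond.
Day 3, shift 6: day 3 has {circle, square, triangle, hexagon, diamond, cross} and shift 6 has {square, diamond}, leaving only star.
Day 5, shift 7: day 5 has {square, star, diamond} and shift 7 has {circle, square, star, hexagon, cross}, leaving only triangle.
Day 4, shift 7: day 4 has {circle, cross} and shift 7 has {circle, square, triangle, star, hexagon, cross}, leaving only diamond.
Day 6, shift 3: day 6 has {triangle, star, hexagon, diamond, cross} and shift 3 has {circle, triangle, star, diamond}, leaving only square.
Day 4, shift 3: day 4 has {circle, diamond, cross} and shift 3 has {circle, square, triangle, star, diamond}, leaving only hexagon.
Day 4 already has {circle, hexagon, diamond, cross} and shift 5 already has {triangle, star, diamond}, so day 4, shift 5 must be square.

square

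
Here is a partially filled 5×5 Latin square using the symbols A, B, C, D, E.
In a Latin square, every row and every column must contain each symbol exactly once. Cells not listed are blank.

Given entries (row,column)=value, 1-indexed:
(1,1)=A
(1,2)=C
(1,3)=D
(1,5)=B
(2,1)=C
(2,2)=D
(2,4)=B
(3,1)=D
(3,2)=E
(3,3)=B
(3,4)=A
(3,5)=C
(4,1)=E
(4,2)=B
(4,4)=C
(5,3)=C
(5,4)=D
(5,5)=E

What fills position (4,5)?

D

Row 1, column 4: row 1 has {A, B, C, D} and column 4 has {A, B, C, D}, leaving only E.
Row 2, column 5: row 2 has {B, C, D} and column 5 has {B, C, E}, leaving only A.
Row 4 already has {B, C, E} and column 5 already has {A, B, C, E}, so row 4, column 5 must be D.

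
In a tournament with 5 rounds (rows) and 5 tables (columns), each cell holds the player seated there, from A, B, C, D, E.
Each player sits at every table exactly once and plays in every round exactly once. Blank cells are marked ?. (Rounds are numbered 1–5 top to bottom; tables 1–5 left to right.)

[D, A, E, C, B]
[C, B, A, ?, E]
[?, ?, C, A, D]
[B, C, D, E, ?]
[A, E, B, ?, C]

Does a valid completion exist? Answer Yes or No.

Round 3, table 2: round 3 together with table 2 already contain {A, B, C, D, E} — every symbol — so nothing can go there. The grid has no valid completion.

No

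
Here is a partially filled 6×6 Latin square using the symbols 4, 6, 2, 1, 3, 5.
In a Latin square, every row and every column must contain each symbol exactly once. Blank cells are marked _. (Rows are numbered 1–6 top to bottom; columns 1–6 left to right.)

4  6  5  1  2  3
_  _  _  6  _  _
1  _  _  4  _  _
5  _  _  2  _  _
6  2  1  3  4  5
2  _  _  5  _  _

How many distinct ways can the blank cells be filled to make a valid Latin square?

20

Row 2, column 1: eliminating its row and column leaves {3}.
Row 2, column 2: eliminating its row and column leaves {4, 1, 3, 5}.
Row 2, column 3: eliminating its row and column leaves {4, 2, 3}.
Row 2, column 5: eliminating its row and column leaves {1, 3, 5}.
Row 2, column 6: eliminating its row and column leaves {4, 2, 1}.
Row 3, column 2: eliminating its row and column leaves {3, 5}.
Row 3, column 3: eliminating its row and column leaves {6, 2, 3}.
Row 3, column 5: eliminating its row and column leaves {6, 3, 5}.
Row 3, column 6: eliminating its row and column leaves {6, 2}.
Row 4, column 2: eliminating its row and column leaves {4, 1, 3}.
Row 4, column 3: eliminating its row and column leaves {4, 6, 3}.
Row 4, column 5: eliminating its row and column leaves {6, 1, 3}.
Row 4, column 6: eliminating its row and column leaves {4, 6, 1}.
Row 6, column 2: eliminating its row and column leaves {4, 1, 3}.
Row 6, column 3: eliminating its row and column leaves {4, 6, 3}.
Row 6, column 5: eliminating its row and column leaves {6, 1, 3}.
Row 6, column 6: eliminating its row and column leaves {4, 6, 1}.
Enumerating the assignments across these blanks that avoid any row or column repeat gives 20 completions.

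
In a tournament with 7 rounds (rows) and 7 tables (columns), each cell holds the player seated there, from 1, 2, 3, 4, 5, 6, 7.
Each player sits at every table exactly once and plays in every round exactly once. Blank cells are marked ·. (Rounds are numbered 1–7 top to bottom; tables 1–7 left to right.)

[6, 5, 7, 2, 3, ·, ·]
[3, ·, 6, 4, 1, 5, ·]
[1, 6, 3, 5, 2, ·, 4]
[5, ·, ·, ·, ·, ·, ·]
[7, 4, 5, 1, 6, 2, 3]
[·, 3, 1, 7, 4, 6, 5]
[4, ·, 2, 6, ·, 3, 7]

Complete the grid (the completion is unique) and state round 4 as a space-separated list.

5 2 4 3 7 1 6

Round 4, table 3: round 4 has {5} and table 3 has {1, 2, 3, 5, 6, 7}, leaving only 4.
Round 4, table 4: round 4 has {4, 5} and table 4 has {1, 2, 4, 5, 6, 7}, leaving only 3.
Round 4, table 5: round 4 has {3, 4, 5} and table 5 has {1, 2, 3, 4, 6}, leaving only 7.
Round 4, table 6: round 4 has {3, 4, 5, 7} and table 6 has {2, 3, 5, 6}, leaving only 1.
Round 4, table 2: round 4 has {1, 3, 4, 5, 7} and table 2 has {3, 4, 5, 6}, leaving only 2.
Round 4, table 7: round 4 has {1, 2, 3, 4, 5, 7} and table 7 has {3, 4, 5, 7}, leaving only 6.
So round 4 reads: 5 2 4 3 7 1 6.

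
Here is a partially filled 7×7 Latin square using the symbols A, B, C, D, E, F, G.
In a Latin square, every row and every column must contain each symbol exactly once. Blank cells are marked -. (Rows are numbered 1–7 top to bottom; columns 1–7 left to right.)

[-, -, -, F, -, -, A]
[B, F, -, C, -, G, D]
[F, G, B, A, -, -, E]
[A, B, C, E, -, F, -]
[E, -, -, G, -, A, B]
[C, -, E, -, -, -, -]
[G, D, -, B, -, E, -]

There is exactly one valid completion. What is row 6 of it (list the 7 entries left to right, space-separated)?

C A E D G B F

Row 6, column 2: row 6 has {C, E} and column 2 has {B, D, F, G}, leaving only A.
Row 6, column 4: row 6 has {A, C, E} and column 4 has {A, B, C, E, F, G}, leaving only D.
Row 6, column 6: row 6 has {A, C, D, E} and column 6 has {A, E, F, G}, leaving only B.
Row 1, column 1: row 1 has {A, F} and column 1 has {A, B, C, E, F, G}, leaving only D.
Row 1, column 3: row 1 has {A, D, F} and column 3 has {B, C, E}, leaving only G.
Row 1, column 6: row 1 has {A, D, F, G} and column 6 has {A, B, E, F, G}, leaving only C.
Row 1, column 2: row 1 has {A, C, D, F, G} and column 2 has {A, B, D, F, G}, leaving only E.
Row 1, column 5: row 1 has {A, C, D, E, F, G} and column 5 has {}, leaving only B.
Row 2, column 3: row 2 has {B, C, D, F, G} and column 3 has {B, C, E, G}, leaving only A.
Row 2, column 5: row 2 has {A, B, C, D, F, G} and column 5 has {B}, leaving only E.
Row 3, column 6: row 3 has {A, B, E, F, G} and column 6 has {A, B, C, E, F, G}, leaving only D.
Row 3, column 5: row 3 has {A, B, D, E, F, G} and column 5 has {B, E}, leaving only C.
Row 4, column 7: row 4 has {A, B, C, E, F} and column 7 has {A, B, D, E}, leaving only G.
Row 6, column 7: row 6 has {A, B, C, D, E} and column 7 has {A, B, D, E, G}, leaving only F.
Row 6, column 5: row 6 has {A, B, C, D, E, F} and column 5 has {B, C, E}, leaving only G.
So row 6 reads: C A E D G B F.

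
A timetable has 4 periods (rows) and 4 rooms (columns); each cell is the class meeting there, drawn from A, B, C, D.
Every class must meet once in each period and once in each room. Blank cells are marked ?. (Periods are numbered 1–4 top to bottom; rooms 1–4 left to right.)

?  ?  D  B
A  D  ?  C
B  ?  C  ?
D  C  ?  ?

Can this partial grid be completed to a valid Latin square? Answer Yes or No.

Period 1, room 1: period 1 has {B, D} and room 1 has {A, B, D}, so it must be C.
Period 1, room 2: period 1 has {B, C, D} and room 2 has {C, D}, so it must be A.
Now period 3, room 2: period 3 together with room 2 already contain {A, B, C, D} — every symbol — so nothing can go there. The grid has no valid completion.

No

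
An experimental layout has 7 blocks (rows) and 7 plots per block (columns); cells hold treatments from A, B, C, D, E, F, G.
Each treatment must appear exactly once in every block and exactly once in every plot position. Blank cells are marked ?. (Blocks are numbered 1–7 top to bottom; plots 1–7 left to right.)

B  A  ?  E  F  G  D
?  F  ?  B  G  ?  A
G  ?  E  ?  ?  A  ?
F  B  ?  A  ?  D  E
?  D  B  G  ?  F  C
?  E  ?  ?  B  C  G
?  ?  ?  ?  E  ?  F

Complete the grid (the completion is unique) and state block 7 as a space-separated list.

D G A C E B F

Block 7, plot 6: block 7 has {E, F} and plot 6 has {A, C, D, F, G}, leaving only B.
Block 1, plot 3: block 1 has {A, B, D, E, F, G} and plot 3 has {B, E}, leaving only C.
Block 2, plot 3: block 2 has {A, B, F, G} and plot 3 has {B, C, E}, leaving only D.
Block 2, plot 6: block 2 has {A, B, D, F, G} and plot 6 has {A, B, C, D, F, G}, leaving only E.
Block 2, plot 1: block 2 has {A, B, D, E, F, G} and plot 1 has {B, F, G}, leaving only C.
Block 3, plot 2: block 3 has {A, E, G} and plot 2 has {A, B, D, E, F}, leaving only C.
Block 7, plot 2: block 7 has {B, E, F} and plot 2 has {A, B, C, D, E, F}, leaving only G.
Block 7, plot 3: block 7 has {B, E, F, G} and plot 3 has {B, C, D, E}, leaving only A.
Block 7, plot 1: block 7 has {A, B, E, F, G} and plot 1 has {B, C, F, G}, leaving only D.
Block 7, plot 4: block 7 has {A, B, D, E, F, G} and plot 4 has {A, B, E, G}, leaving only C.
So block 7 reads: D G A C E B F.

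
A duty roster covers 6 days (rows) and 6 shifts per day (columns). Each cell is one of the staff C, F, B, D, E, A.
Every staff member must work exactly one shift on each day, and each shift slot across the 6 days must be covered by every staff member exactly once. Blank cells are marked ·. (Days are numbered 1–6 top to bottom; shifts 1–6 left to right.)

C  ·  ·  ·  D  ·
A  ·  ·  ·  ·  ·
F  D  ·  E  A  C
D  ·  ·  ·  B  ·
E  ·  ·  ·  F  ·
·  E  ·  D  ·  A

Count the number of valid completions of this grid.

Day 1, shift 2: eliminating its day and shift leaves {F, B, A}.
Day 1, shift 3: eliminating its day and shift leaves {F, B, E, A}.
Day 1, shift 4: eliminating its day and shift leaves {F, B, A}.
Day 1, shift 6: eliminating its day and shift leaves {F, B, E}.
Day 2, shift 2: eliminating its day and shift leaves {C, F, B}.
Day 2, shift 3: eliminating its day and shift leaves {C, F, B, D, E}.
Day 2, shift 4: eliminating its day and shift leaves {C, F, B}.
Day 2, shift 5: eliminating its day and shift leaves {C, E}.
Day 2, shift 6: eliminating its day and shift leaves {F, B, D, E}.
Day 3, shift 3: eliminating its day and shift leaves {B}.
Day 4, shift 2: eliminating its day and shift leaves {C, F, A}.
Day 4, shift 3: eliminating its day and shift leaves {C, F, E, A}.
Day 4, shift 4: eliminating its day and shift leaves {C, F, A}.
Day 4, shift 6: eliminating its day and shift leaves {F, E}.
Day 5, shift 2: eliminating its day and shift leaves {C, B, A}.
Day 5, shift 3: eliminating its day and shift leaves {C, B, D, A}.
Day 5, shift 4: eliminating its day and shift leaves {C, B, A}.
Day 5, shift 6: eliminating its day and shift leaves {B, D}.
Day 6, shift 1: eliminating its day and shift leaves {B}.
Day 6, shift 3: eliminating its day and shift leaves {C, F, B}.
Day 6, shift 5: eliminating its day and shift leaves {C}.
Enumerating the assignments across these blanks that avoid any day or shift repeat gives 20 completions.

20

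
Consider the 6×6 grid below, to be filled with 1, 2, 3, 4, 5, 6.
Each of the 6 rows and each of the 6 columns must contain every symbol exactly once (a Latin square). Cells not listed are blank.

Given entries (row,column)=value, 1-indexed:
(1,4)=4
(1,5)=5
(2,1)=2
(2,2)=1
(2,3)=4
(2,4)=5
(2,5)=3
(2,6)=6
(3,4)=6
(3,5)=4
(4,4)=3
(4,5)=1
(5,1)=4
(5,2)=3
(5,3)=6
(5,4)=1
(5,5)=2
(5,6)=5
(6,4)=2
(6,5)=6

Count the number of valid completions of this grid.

12

Row 1, column 1: eliminating its row and column leaves {1, 3, 6}.
Row 1, column 2: eliminating its row and column leaves {2, 6}.
Row 1, column 3: eliminating its row and column leaves {1, 2, 3}.
Row 1, column 6: eliminating its row and column leaves {1, 2, 3}.
Row 3, column 1: eliminating its row and column leaves {1, 3, 5}.
Row 3, column 2: eliminating its row and column leaves {2, 5}.
Row 3, column 3: eliminating its row and column leaves {1, 2, 3, 5}.
Row 3, column 6: eliminating its row and column leaves {1, 2, 3}.
Row 4, column 1: eliminating its row and column leaves {5, 6}.
Row 4, column 2: eliminating its row and column leaves {2, 4, 5, 6}.
Row 4, column 3: eliminating its row and column leaves {2, 5}.
Row 4, column 6: eliminating its row and column leaves {2, 4}.
Row 6, column 1: eliminating its row and column leaves {1, 3, 5}.
Row 6, column 2: eliminating its row and column leaves {4, 5}.
Row 6, column 3: eliminating its row and column leaves {1, 3, 5}.
Row 6, column 6: eliminating its row and column leaves {1, 3, 4}.
Enumerating the assignments across these blanks that avoid any row or column repeat gives 12 completions.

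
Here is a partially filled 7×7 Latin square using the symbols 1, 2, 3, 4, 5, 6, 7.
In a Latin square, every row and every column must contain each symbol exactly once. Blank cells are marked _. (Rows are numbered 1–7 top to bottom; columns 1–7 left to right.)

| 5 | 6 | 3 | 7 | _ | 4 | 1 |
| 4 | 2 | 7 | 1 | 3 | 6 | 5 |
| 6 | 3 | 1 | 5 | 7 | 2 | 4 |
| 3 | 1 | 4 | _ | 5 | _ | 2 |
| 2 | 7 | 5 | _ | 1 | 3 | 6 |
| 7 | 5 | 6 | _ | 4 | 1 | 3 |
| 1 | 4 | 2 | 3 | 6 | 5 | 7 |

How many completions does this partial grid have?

Row 1, column 5: eliminating its row and column leaves {2}.
Row 4, column 4: eliminating its row and column leaves {6}.
Row 4, column 6: eliminating its row and column leaves {7}.
Row 5, column 4: eliminating its row and column leaves {4}.
Row 6, column 4: eliminating its row and column leaves {2}.
Only one assignment across all blanks avoids any row or column repeat, giving 1 completion.

1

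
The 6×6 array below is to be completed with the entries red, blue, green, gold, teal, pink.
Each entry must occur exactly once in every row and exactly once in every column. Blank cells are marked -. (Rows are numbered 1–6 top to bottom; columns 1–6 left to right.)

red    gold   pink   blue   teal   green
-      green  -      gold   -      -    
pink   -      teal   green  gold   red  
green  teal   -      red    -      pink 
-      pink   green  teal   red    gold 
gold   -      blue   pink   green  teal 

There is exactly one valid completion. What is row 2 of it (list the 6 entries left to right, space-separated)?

teal green red gold pink blue

Row 2, column 3: row 2 has {green, gold} and column 3 has {blue, green, teal, pink}, leaving only red.
Row 2, column 6: row 2 has {red, green, gold} and column 6 has {red, green, gold, teal, pink}, leaving only blue.
Row 2, column 1: row 2 has {red, blue, green, gold} and column 1 has {red, green, gold, pink}, leaving only teal.
Row 2, column 5: row 2 has {red, blue, green, gold, teal} and column 5 has {red, green, gold, teal}, leaving only pink.
So row 2 reads: teal green red gold pink blue.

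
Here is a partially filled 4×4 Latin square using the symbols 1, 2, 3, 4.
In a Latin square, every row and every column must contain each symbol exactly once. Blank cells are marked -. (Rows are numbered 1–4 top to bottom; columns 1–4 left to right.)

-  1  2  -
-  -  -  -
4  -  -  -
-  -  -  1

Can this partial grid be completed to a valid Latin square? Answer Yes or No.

No row or column among the givens repeats a symbol, and propagating forced cells runs into no contradiction.
One valid completion exists (for instance, 3 1 2 4 / 1 4 3 2 / 4 2 1 3 / 2 3 4 1).

Yes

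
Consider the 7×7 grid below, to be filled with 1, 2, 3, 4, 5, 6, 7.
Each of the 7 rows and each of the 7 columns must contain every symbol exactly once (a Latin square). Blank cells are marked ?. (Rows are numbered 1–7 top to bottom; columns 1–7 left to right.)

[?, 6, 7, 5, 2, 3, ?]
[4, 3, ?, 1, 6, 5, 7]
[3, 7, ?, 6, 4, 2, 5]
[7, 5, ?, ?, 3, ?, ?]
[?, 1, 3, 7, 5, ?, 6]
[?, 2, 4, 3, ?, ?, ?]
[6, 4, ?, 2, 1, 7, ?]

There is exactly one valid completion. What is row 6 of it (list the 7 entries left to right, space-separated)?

Row 6, column 5: row 6 has {2, 3, 4} and column 5 has {1, 2, 3, 4, 5, 6}, leaving only 7.
Row 6, column 7: row 6 has {2, 3, 4, 7} and column 7 has {5, 6, 7}, leaving only 1.
Row 6, column 1: row 6 has {1, 2, 3, 4, 7} and column 1 has {3, 4, 6, 7}, leaving only 5.
Row 6, column 6: row 6 has {1, 2, 3, 4, 5, 7} and column 6 has {2, 3, 5, 7}, leaving only 6.
So row 6 reads: 5 2 4 3 7 6 1.

5 2 4 3 7 6 1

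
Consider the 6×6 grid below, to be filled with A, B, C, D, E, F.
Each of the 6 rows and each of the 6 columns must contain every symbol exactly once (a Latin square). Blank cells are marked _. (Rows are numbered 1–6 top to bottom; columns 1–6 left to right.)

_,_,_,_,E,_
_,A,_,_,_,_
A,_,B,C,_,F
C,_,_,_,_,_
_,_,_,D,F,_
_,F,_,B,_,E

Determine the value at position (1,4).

Row 3, column 5: row 3 has {A, B, C, F} and column 5 has {E, F}, leaving only D.
Row 3, column 2: row 3 has {A, B, C, D, F} and column 2 has {A, F}, leaving only E.
Row 6, column 1: row 6 has {B, E, F} and column 1 has {A, C}, leaving only D.
Row 1, column 4 is narrowed to {A, F}.
If it were F, then row 4, column 6 would be left with no valid symbol.
So row 1, column 4 must be A.

A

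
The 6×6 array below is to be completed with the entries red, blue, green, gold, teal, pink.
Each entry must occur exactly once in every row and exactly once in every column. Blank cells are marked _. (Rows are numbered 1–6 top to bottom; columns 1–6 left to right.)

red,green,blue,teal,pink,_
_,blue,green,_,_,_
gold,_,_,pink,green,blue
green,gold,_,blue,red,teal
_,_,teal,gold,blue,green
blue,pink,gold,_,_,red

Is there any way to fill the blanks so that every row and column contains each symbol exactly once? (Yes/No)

Yes

No row or column among the givens repeats a symbol, and propagating forced cells runs into no contradiction.
One valid completion exists (for instance, red green blue teal pink gold / teal blue green red gold pink / gold teal red pink green blue / green gold pink blue red teal / pink red teal gold blue green / blue pink gold green teal red).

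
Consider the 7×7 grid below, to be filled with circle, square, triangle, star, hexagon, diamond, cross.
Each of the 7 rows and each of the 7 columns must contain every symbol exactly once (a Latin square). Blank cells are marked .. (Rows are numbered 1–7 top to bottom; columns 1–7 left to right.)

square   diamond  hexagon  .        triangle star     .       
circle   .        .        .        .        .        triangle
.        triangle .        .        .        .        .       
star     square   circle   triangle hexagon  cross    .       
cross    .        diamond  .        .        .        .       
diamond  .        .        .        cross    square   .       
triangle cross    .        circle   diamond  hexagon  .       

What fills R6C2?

Row 1, column 4: row 1 has {square, triangle, star, hexagon, diamond} and column 4 has {circle, triangle}, leaving only cross.
Row 1, column 7: row 1 has {square, triangle, star, hexagon, diamond, cross} and column 7 has {triangle}, leaving only circle.
Row 2, column 6: row 2 has {circle, triangle} and column 6 has {square, star, hexagon, cross}, leaving only diamond.
Row 3, column 1: row 3 has {triangle} and column 1 has {circle, square, triangle, star, diamond, cross}, leaving only hexagon.
Row 3, column 6: row 3 has {triangle, hexagon} and column 6 has {square, star, hexagon, diamond, cross}, leaving only circle.
Row 4, column 7: row 4 has {circle, square, triangle, star, hexagon, cross} and column 7 has {circle, triangle}, leaving only diamond.
Row 5, column 6: row 5 has {diamond, cross} and column 6 has {circle, square, star, hexagon, diamond, cross}, leaving only triangle.
Row 6, column 2 is narrowed to {circle, star, hexagon}.
If it were star, then row 6, column 7 would be left with no valid symbol.
If it were hexagon, then row 5, column 5 would be left with no valid symbol.
So row 6, column 2 must be circle.

circle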